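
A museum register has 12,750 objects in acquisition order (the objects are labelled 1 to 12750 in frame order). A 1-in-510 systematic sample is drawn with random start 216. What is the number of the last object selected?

k = 510
25th selection = r + (25−1)·k = 216 + 24×510 = 216 + 12240 = 12456

12456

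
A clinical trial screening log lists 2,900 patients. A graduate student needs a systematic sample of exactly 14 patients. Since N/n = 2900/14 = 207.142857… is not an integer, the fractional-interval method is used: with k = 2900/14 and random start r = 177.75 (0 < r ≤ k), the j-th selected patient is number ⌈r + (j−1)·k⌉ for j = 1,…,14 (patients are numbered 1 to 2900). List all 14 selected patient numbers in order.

j=1: r + 0k = 177.75 → ⌈·⌉ = 178
j=2: r + 1k = 384.892857… → ⌈·⌉ = 385
j=3: r + 2k = 592.035714… → ⌈·⌉ = 593
j=4: r + 3k = 799.178571… → ⌈·⌉ = 800
j=5: r + 4k = 1006.321428… → ⌈·⌉ = 1007
j=6: r + 5k = 1213.464285… → ⌈·⌉ = 1214
j=7: r + 6k = 1420.607142… → ⌈·⌉ = 1421
j=8: r + 7k = 1627.75 → ⌈·⌉ = 1628
j=9: r + 8k = 1834.892857… → ⌈·⌉ = 1835
j=10: r + 9k = 2042.035714… → ⌈·⌉ = 2043
j=11: r + 10k = 2249.178571… → ⌈·⌉ = 2250
j=12: r + 11k = 2456.321428… → ⌈·⌉ = 2457
j=13: r + 12k = 2663.464285… → ⌈·⌉ = 2664
j=14: r + 13k = 2870.607142… → ⌈·⌉ = 2871

178, 385, 593, 800, 1007, 1214, 1421, 1628, 1835, 2043, 2250, 2457, 2664, 2871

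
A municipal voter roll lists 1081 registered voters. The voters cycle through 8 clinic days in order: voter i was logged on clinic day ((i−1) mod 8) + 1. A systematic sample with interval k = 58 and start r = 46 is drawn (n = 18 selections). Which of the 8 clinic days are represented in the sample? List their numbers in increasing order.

Consecutive selections differ by k = 58, so their clinic day numbers differ by 58 mod 8 = 2.
gcd(58, 8) = 2, so the sample visits 8/2 = 4 distinct residues mod 8.
Start 46 is clinic day 6; the clinic days hit are 2, 4, 6, 8.

2, 4, 6, 8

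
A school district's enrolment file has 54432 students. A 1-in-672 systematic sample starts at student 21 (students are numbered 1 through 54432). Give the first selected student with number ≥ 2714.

k = 672
Steps past start: ⌈(2714 − 21)/672⌉ = ⌈2693/672⌉ = 5
Selected student: 21 + 5×672 = 3381

3381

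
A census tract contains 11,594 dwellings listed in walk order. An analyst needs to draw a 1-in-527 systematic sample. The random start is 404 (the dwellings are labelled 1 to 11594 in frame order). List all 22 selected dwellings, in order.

dwelling 1: 404
dwelling 2: 404 + 527 = 931
dwelling 3: 931 + 527 = 1458
dwelling 4: 1458 + 527 = 1985
dwelling 5: 1985 + 527 = 2512
dwelling 6: 2512 + 527 = 3039
dwelling 7: 3039 + 527 = 3566
dwelling 8: 3566 + 527 = 4093
dwelling 9: 4093 + 527 = 4620
dwelling 10: 4620 + 527 = 5147
dwelling 11: 5147 + 527 = 5674
dwelling 12: 5674 + 527 = 6201
dwelling 13: 6201 + 527 = 6728
dwelling 14: 6728 + 527 = 7255
dwelling 15: 7255 + 527 = 7782
dwelling 16: 7782 + 527 = 8309
dwelling 17: 8309 + 527 = 8836
dwelling 18: 8836 + 527 = 9363
dwelling 19: 9363 + 527 = 9890
dwelling 20: 9890 + 527 = 10417
dwelling 21: 10417 + 527 = 10944
dwelling 22: 10944 + 527 = 11471

404, 931, 1458, 1985, 2512, 3039, 3566, 4093, 4620, 5147, 5674, 6201, 6728, 7255, 7782, 8309, 8836, 9363, 9890, 10417, 10944, 11471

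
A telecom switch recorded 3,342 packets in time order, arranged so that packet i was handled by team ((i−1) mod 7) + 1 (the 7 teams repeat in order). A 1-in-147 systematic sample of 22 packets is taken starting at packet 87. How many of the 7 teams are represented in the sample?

1

Consecutive selections differ by k = 147, so their team numbers differ by 147 mod 7 = 0.
gcd(147, 7) = 7, so the sample visits 7/7 = 1 distinct residues mod 7.
Start 87 is team 3; the teams hit are 3.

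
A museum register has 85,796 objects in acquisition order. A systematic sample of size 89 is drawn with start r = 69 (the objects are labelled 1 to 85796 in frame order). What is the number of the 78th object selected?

74297

k = 85796/89 = 964
78th selection = r + (78−1)·k = 69 + 77×964 = 69 + 74228 = 74297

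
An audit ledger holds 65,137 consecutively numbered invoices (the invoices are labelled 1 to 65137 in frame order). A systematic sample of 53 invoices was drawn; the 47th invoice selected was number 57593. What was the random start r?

1059

k = 65137/53 = 1229
r = 57593 − (47−1)×1229 = 57593 − 56534 = 1059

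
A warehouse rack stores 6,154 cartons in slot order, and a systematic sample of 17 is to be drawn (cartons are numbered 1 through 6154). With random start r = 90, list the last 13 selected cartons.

k = N/n = 6154/17 = 362
5th selection = 90 + 4×362 = 1538
6th: 1538 + 362 = 1900
7th: 1900 + 362 = 2262
8th: 2262 + 362 = 2624
9th: 2624 + 362 = 2986
10th: 2986 + 362 = 3348
11th: 3348 + 362 = 3710
12th: 3710 + 362 = 4072
13th: 4072 + 362 = 4434
14th: 4434 + 362 = 4796
15th: 4796 + 362 = 5158
16th: 5158 + 362 = 5520
17th: 5520 + 362 = 5882

1538, 1900, 2262, 2624, 2986, 3348, 3710, 4072, 4434, 4796, 5158, 5520, 5882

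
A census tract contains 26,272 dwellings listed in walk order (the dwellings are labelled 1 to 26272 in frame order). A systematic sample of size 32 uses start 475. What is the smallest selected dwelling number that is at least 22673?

23463

k = 26272/32 = 821
Steps past start: ⌈(22673 − 475)/821⌉ = ⌈22198/821⌉ = 28
Selected dwelling: 475 + 28×821 = 23463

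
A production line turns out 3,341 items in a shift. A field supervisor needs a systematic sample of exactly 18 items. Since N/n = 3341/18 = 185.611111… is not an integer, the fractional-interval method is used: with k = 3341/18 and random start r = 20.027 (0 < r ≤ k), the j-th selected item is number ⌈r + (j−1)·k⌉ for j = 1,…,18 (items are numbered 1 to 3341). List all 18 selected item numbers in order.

21, 206, 392, 577, 763, 949, 1134, 1320, 1505, 1691, 1877, 2062, 2248, 2433, 2619, 2805, 2990, 3176

j=1: r + 0k = 20.027 → ⌈·⌉ = 21
j=2: r + 1k = 205.638111… → ⌈·⌉ = 206
j=3: r + 2k = 391.249222… → ⌈·⌉ = 392
j=4: r + 3k = 576.860333… → ⌈·⌉ = 577
j=5: r + 4k = 762.471444… → ⌈·⌉ = 763
j=6: r + 5k = 948.082555… → ⌈·⌉ = 949
j=7: r + 6k = 1133.693666… → ⌈·⌉ = 1134
j=8: r + 7k = 1319.304777… → ⌈·⌉ = 1320
j=9: r + 8k = 1504.915888… → ⌈·⌉ = 1505
j=10: r + 9k = 1690.527 → ⌈·⌉ = 1691
j=11: r + 10k = 1876.138111… → ⌈·⌉ = 1877
j=12: r + 11k = 2061.749222… → ⌈·⌉ = 2062
j=13: r + 12k = 2247.360333… → ⌈·⌉ = 2248
j=14: r + 13k = 2432.971444… → ⌈·⌉ = 2433
j=15: r + 14k = 2618.582555… → ⌈·⌉ = 2619
j=16: r + 15k = 2804.193666… → ⌈·⌉ = 2805
j=17: r + 16k = 2989.804777… → ⌈·⌉ = 2990
j=18: r + 17k = 3175.415888… → ⌈·⌉ = 3176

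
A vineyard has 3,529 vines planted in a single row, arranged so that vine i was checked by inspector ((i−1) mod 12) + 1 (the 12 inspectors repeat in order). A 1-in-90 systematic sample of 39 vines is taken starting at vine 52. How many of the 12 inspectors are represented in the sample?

2

Consecutive selections differ by k = 90, so their inspector numbers differ by 90 mod 12 = 6.
gcd(90, 12) = 6, so the sample visits 12/6 = 2 distinct residues mod 12.
Start 52 is inspector 4; the inspectors hit are 4, 10.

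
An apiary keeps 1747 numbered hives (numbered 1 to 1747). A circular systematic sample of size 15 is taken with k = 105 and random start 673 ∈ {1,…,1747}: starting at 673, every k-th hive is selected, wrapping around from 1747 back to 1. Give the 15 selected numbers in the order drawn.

Selection 1: 673
Selection 2: 673 + 105 = 778
Selection 3: 778 + 105 = 883
Selection 4: 883 + 105 = 988
Selection 5: 988 + 105 = 1093
Selection 6: 1093 + 105 = 1198
Selection 7: 1198 + 105 = 1303
Selection 8: 1303 + 105 = 1408
Selection 9: 1408 + 105 = 1513
Selection 10: 1513 + 105 = 1618
Selection 11: 1618 + 105 = 1723
Selection 12: 1723 + 105 = 1828 → 1828 − 1747 = 81
Selection 13: 81 + 105 = 186
Selection 14: 186 + 105 = 291
Selection 15: 291 + 105 = 396

673, 778, 883, 988, 1093, 1198, 1303, 1408, 1513, 1618, 1723, 81, 186, 291, 396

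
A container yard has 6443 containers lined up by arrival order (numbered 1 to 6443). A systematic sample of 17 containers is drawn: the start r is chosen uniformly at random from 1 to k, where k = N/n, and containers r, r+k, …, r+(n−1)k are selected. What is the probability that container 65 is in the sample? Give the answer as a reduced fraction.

1/379

k = 6443/17 = 379.
Container 65 is selected iff r ≡ 65 (mod 379); exactly one such r in {1,…,379}.
Inclusion probability = 1/379.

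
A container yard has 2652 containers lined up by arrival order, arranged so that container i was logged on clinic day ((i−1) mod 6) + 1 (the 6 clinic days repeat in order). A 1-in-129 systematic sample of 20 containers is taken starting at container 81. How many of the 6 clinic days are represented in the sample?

Consecutive selections differ by k = 129, so their clinic day numbers differ by 129 mod 6 = 3.
gcd(129, 6) = 3, so the sample visits 6/3 = 2 distinct residues mod 6.
Start 81 is clinic day 3; the clinic days hit are 3, 6.

2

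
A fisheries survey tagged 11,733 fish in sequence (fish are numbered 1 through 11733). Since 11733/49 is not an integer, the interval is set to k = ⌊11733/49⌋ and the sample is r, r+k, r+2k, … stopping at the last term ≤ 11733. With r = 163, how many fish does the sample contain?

49

k = ⌊11733/49⌋ = 239
Achieved size = ⌊(11733 − 163)/239⌋ + 1 = ⌊11570/239⌋ + 1 = 48 + 1 = 49
(last selection: 163 + 48×239 = 11635 ≤ 11733; next would be 11874 > 11733)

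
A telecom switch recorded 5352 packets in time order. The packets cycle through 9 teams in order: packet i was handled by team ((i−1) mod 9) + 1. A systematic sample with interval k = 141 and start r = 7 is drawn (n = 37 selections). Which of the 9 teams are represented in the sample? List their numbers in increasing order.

Consecutive selections differ by k = 141, so their team numbers differ by 141 mod 9 = 6.
gcd(141, 9) = 3, so the sample visits 9/3 = 3 distinct residues mod 9.
Start 7 is team 7; the teams hit are 1, 4, 7.

1, 4, 7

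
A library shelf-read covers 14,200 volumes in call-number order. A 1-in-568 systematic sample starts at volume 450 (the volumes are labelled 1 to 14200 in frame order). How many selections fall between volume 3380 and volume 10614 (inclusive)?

k = 568
First selection ≥ 3380: 450 + ⌈(3380−450)/568⌉·568 = 450 + 6×568 = 3858
Last selection ≤ 10614: 450 + ⌊(10614−450)/568⌋·568 = 450 + 17×568 = 10106
Count = 17 − 6 + 1 = 12

12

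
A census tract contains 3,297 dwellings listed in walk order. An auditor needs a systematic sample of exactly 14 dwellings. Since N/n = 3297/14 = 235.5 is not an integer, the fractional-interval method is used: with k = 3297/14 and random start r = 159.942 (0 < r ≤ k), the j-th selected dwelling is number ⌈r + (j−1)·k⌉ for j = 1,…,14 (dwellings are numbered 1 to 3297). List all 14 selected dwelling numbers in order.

j=1: r + 0k = 159.942 → ⌈·⌉ = 160
j=2: r + 1k = 395.442 → ⌈·⌉ = 396
j=3: r + 2k = 630.942 → ⌈·⌉ = 631
j=4: r + 3k = 866.442 → ⌈·⌉ = 867
j=5: r + 4k = 1101.942 → ⌈·⌉ = 1102
j=6: r + 5k = 1337.442 → ⌈·⌉ = 1338
j=7: r + 6k = 1572.942 → ⌈·⌉ = 1573
j=8: r + 7k = 1808.442 → ⌈·⌉ = 1809
j=9: r + 8k = 2043.942 → ⌈·⌉ = 2044
j=10: r + 9k = 2279.442 → ⌈·⌉ = 2280
j=11: r + 10k = 2514.942 → ⌈·⌉ = 2515
j=12: r + 11k = 2750.442 → ⌈·⌉ = 2751
j=13: r + 12k = 2985.942 → ⌈·⌉ = 2986
j=14: r + 13k = 3221.442 → ⌈·⌉ = 3222

160, 396, 631, 867, 1102, 1338, 1573, 1809, 2044, 2280, 2515, 2751, 2986, 3222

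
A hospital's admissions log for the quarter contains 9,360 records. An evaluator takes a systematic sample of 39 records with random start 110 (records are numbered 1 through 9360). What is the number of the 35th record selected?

8270

k = 9360/39 = 240
35th selection = r + (35−1)·k = 110 + 34×240 = 110 + 8160 = 8270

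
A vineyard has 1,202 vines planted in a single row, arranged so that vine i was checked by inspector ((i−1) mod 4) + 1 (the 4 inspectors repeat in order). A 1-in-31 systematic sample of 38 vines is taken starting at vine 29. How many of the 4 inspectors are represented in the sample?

Consecutive selections differ by k = 31, so their inspector numbers differ by 31 mod 4 = 3.
gcd(31, 4) = 1, so the sample visits 4/1 = 4 distinct residues mod 4.
Start 29 is inspector 1; the inspectors hit are 1, 2, 3, 4.

4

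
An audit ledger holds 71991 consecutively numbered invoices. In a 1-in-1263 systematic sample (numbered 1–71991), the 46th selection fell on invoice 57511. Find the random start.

676

k = 1263
r = 57511 − (46−1)×1263 = 57511 − 56835 = 676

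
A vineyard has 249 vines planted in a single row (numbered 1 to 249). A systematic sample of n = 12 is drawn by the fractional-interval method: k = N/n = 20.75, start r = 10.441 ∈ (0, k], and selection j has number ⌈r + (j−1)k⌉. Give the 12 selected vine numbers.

j=1: r + 0k = 10.441 → ⌈·⌉ = 11
j=2: r + 1k = 31.191 → ⌈·⌉ = 32
j=3: r + 2k = 51.941 → ⌈·⌉ = 52
j=4: r + 3k = 72.691 → ⌈·⌉ = 73
j=5: r + 4k = 93.441 → ⌈·⌉ = 94
j=6: r + 5k = 114.191 → ⌈·⌉ = 115
j=7: r + 6k = 134.941 → ⌈·⌉ = 135
j=8: r + 7k = 155.691 → ⌈·⌉ = 156
j=9: r + 8k = 176.441 → ⌈·⌉ = 177
j=10: r + 9k = 197.191 → ⌈·⌉ = 198
j=11: r + 10k = 217.941 → ⌈·⌉ = 218
j=12: r + 11k = 238.691 → ⌈·⌉ = 239

11, 32, 52, 73, 94, 115, 135, 156, 177, 198, 218, 239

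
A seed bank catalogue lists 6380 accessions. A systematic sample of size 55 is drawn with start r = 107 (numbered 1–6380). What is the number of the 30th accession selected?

k = 6380/55 = 116
30th selection = r + (30−1)·k = 107 + 29×116 = 107 + 3364 = 3471

3471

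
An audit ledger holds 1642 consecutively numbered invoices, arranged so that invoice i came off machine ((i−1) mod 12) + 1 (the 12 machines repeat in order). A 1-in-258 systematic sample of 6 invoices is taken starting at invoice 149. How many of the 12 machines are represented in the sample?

Consecutive selections differ by k = 258, so their machine numbers differ by 258 mod 12 = 6.
gcd(258, 12) = 6, so the sample visits 12/6 = 2 distinct residues mod 12.
Start 149 is machine 5; the machines hit are 5, 11.

2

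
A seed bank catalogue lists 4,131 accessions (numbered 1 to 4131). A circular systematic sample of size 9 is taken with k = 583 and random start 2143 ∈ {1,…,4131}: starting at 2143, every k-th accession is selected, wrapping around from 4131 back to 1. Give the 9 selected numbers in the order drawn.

Selection 1: 2143
Selection 2: 2143 + 583 = 2726
Selection 3: 2726 + 583 = 3309
Selection 4: 3309 + 583 = 3892
Selection 5: 3892 + 583 = 4475 → 4475 − 4131 = 344
Selection 6: 344 + 583 = 927
Selection 7: 927 + 583 = 1510
Selection 8: 1510 + 583 = 2093
Selection 9: 2093 + 583 = 2676

2143, 2726, 3309, 3892, 344, 927, 1510, 2093, 2676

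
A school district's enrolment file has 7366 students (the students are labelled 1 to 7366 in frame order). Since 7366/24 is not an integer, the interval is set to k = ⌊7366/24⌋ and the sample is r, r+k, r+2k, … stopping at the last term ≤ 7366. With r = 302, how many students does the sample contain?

k = ⌊7366/24⌋ = 306
Achieved size = ⌊(7366 − 302)/306⌋ + 1 = ⌊7064/306⌋ + 1 = 23 + 1 = 24
(last selection: 302 + 23×306 = 7340 ≤ 7366; next would be 7646 > 7366)

24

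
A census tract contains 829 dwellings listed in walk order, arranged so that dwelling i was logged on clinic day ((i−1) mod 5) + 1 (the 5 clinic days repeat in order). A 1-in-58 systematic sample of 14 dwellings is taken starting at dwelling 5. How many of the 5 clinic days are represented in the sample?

5

Consecutive selections differ by k = 58, so their clinic day numbers differ by 58 mod 5 = 3.
gcd(58, 5) = 1, so the sample visits 5/1 = 5 distinct residues mod 5.
Start 5 is clinic day 5; the clinic days hit are 1, 2, 3, 4, 5.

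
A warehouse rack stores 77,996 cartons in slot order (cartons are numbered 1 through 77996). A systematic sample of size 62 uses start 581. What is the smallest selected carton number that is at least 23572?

24483

k = 77996/62 = 1258
Steps past start: ⌈(23572 − 581)/1258⌉ = ⌈22991/1258⌉ = 19
Selected carton: 581 + 19×1258 = 24483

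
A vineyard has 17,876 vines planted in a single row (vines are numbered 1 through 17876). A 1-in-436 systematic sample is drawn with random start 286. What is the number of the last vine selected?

k = 436
41st selection = r + (41−1)·k = 286 + 40×436 = 286 + 17440 = 17726

17726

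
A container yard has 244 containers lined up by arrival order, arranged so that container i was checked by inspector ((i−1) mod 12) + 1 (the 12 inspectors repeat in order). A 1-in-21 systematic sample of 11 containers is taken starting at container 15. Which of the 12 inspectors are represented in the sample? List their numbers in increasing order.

3, 6, 9, 12

Consecutive selections differ by k = 21, so their inspector numbers differ by 21 mod 12 = 9.
gcd(21, 12) = 3, so the sample visits 12/3 = 4 distinct residues mod 12.
Start 15 is inspector 3; the inspectors hit are 3, 6, 9, 12.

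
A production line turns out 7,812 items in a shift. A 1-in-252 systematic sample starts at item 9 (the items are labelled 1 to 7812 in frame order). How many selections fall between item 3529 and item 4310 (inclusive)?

k = 252
First selection ≥ 3529: 9 + ⌈(3529−9)/252⌉·252 = 9 + 14×252 = 3537
Last selection ≤ 4310: 9 + ⌊(4310−9)/252⌋·252 = 9 + 17×252 = 4293
Count = 17 − 14 + 1 = 4

4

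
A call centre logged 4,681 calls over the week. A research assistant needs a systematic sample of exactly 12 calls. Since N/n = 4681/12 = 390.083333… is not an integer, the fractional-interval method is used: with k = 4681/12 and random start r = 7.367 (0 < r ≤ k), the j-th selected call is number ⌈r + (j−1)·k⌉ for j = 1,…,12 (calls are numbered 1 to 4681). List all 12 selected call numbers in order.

8, 398, 788, 1178, 1568, 1958, 2348, 2738, 3129, 3519, 3909, 4299

j=1: r + 0k = 7.367 → ⌈·⌉ = 8
j=2: r + 1k = 397.450333… → ⌈·⌉ = 398
j=3: r + 2k = 787.533666… → ⌈·⌉ = 788
j=4: r + 3k = 1177.617 → ⌈·⌉ = 1178
j=5: r + 4k = 1567.700333… → ⌈·⌉ = 1568
j=6: r + 5k = 1957.783666… → ⌈·⌉ = 1958
j=7: r + 6k = 2347.867 → ⌈·⌉ = 2348
j=8: r + 7k = 2737.950333… → ⌈·⌉ = 2738
j=9: r + 8k = 3128.033666… → ⌈·⌉ = 3129
j=10: r + 9k = 3518.117 → ⌈·⌉ = 3519
j=11: r + 10k = 3908.200333… → ⌈·⌉ = 3909
j=12: r + 11k = 4298.283666… → ⌈·⌉ = 4299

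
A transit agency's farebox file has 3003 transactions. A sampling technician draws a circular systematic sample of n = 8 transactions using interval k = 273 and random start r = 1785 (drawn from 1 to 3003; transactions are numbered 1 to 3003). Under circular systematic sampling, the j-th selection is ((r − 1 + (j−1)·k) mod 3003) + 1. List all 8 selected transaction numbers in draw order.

1785, 2058, 2331, 2604, 2877, 147, 420, 693

Selection 1: 1785
Selection 2: 1785 + 273 = 2058
Selection 3: 2058 + 273 = 2331
Selection 4: 2331 + 273 = 2604
Selection 5: 2604 + 273 = 2877
Selection 6: 2877 + 273 = 3150 → 3150 − 3003 = 147
Selection 7: 147 + 273 = 420
Selection 8: 420 + 273 = 693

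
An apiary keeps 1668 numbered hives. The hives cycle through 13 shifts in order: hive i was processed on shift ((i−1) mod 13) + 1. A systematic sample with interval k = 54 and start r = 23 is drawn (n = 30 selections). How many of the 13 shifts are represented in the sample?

13

Consecutive selections differ by k = 54, so their shift numbers differ by 54 mod 13 = 2.
gcd(54, 13) = 1, so the sample visits 13/1 = 13 distinct residues mod 13.
Start 23 is shift 10; the shifts hit are 1, 2, 3, 4, 5, 6, 7, 8, 9, 10, 11, 12, 13.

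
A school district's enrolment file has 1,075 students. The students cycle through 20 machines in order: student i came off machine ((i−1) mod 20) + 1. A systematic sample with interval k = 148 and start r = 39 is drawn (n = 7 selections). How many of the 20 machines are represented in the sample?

Consecutive selections differ by k = 148, so their machine numbers differ by 148 mod 20 = 8.
gcd(148, 20) = 4, so the sample visits 20/4 = 5 distinct residues mod 20.
Start 39 is machine 19; the machines hit are 3, 7, 11, 15, 19.

5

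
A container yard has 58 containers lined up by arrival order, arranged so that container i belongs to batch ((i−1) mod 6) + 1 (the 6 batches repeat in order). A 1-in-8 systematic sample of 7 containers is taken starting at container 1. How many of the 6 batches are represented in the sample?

3

Consecutive selections differ by k = 8, so their batch numbers differ by 8 mod 6 = 2.
gcd(8, 6) = 2, so the sample visits 6/2 = 3 distinct residues mod 6.
Start 1 is batch 1; the batches hit are 1, 3, 5.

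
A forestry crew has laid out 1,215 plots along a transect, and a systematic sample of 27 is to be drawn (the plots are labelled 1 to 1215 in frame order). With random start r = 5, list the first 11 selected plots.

5, 50, 95, 140, 185, 230, 275, 320, 365, 410, 455

k = N/n = 1215/27 = 45
plot 1: 5
plot 2: 5 + 45 = 50
plot 3: 50 + 45 = 95
plot 4: 95 + 45 = 140
plot 5: 140 + 45 = 185
plot 6: 185 + 45 = 230
plot 7: 230 + 45 = 275
plot 8: 275 + 45 = 320
plot 9: 320 + 45 = 365
plot 10: 365 + 45 = 410
plot 11: 410 + 45 = 455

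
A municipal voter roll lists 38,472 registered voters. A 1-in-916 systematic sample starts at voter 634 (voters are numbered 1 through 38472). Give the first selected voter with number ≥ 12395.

k = 916
Steps past start: ⌈(12395 − 634)/916⌉ = ⌈11761/916⌉ = 13
Selected voter: 634 + 13×916 = 12542

12542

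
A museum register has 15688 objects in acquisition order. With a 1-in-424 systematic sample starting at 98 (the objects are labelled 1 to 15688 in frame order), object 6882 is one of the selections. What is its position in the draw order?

k = 424
position = (6882 − 98)/424 + 1 = 6784/424 + 1 = 16 + 1 = 17

17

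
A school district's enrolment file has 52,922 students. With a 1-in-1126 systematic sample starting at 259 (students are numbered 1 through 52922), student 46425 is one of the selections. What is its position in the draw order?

42

k = 1126
position = (46425 − 259)/1126 + 1 = 46166/1126 + 1 = 41 + 1 = 42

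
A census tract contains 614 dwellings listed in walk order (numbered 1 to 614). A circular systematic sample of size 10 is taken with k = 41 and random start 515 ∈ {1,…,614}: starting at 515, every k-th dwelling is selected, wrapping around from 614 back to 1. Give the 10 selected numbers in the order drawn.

515, 556, 597, 24, 65, 106, 147, 188, 229, 270

Selection 1: 515
Selection 2: 515 + 41 = 556
Selection 3: 556 + 41 = 597
Selection 4: 597 + 41 = 638 → 638 − 614 = 24
Selection 5: 24 + 41 = 65
Selection 6: 65 + 41 = 106
Selection 7: 106 + 41 = 147
Selection 8: 147 + 41 = 188
Selection 9: 188 + 41 = 229
Selection 10: 229 + 41 = 270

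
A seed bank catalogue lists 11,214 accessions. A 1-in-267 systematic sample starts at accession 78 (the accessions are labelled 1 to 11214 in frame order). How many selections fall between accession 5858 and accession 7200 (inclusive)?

k = 267
First selection ≥ 5858: 78 + ⌈(5858−78)/267⌉·267 = 78 + 22×267 = 5952
Last selection ≤ 7200: 78 + ⌊(7200−78)/267⌋·267 = 78 + 26×267 = 7020
Count = 26 − 22 + 1 = 5

5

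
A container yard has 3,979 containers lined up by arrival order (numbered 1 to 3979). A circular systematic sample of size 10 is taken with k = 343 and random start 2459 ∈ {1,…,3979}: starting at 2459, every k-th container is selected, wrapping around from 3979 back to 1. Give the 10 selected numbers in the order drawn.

Selection 1: 2459
Selection 2: 2459 + 343 = 2802
Selection 3: 2802 + 343 = 3145
Selection 4: 3145 + 343 = 3488
Selection 5: 3488 + 343 = 3831
Selection 6: 3831 + 343 = 4174 → 4174 − 3979 = 195
Selection 7: 195 + 343 = 538
Selection 8: 538 + 343 = 881
Selection 9: 881 + 343 = 1224
Selection 10: 1224 + 343 = 1567

2459, 2802, 3145, 3488, 3831, 195, 538, 881, 1224, 1567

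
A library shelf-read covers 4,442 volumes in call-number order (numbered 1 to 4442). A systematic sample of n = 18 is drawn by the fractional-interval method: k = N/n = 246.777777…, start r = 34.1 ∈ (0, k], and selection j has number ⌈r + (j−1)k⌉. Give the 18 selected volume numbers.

35, 281, 528, 775, 1022, 1268, 1515, 1762, 2009, 2256, 2502, 2749, 2996, 3243, 3489, 3736, 3983, 4230

j=1: r + 0k = 34.1 → ⌈·⌉ = 35
j=2: r + 1k = 280.877777… → ⌈·⌉ = 281
j=3: r + 2k = 527.655555… → ⌈·⌉ = 528
j=4: r + 3k = 774.433333… → ⌈·⌉ = 775
j=5: r + 4k = 1021.211111… → ⌈·⌉ = 1022
j=6: r + 5k = 1267.988888… → ⌈·⌉ = 1268
j=7: r + 6k = 1514.766666… → ⌈·⌉ = 1515
j=8: r + 7k = 1761.544444… → ⌈·⌉ = 1762
j=9: r + 8k = 2008.322222… → ⌈·⌉ = 2009
j=10: r + 9k = 2255.1 → ⌈·⌉ = 2256
j=11: r + 10k = 2501.877777… → ⌈·⌉ = 2502
j=12: r + 11k = 2748.655555… → ⌈·⌉ = 2749
j=13: r + 12k = 2995.433333… → ⌈·⌉ = 2996
j=14: r + 13k = 3242.211111… → ⌈·⌉ = 3243
j=15: r + 14k = 3488.988888… → ⌈·⌉ = 3489
j=16: r + 15k = 3735.766666… → ⌈·⌉ = 3736
j=17: r + 16k = 3982.544444… → ⌈·⌉ = 3983
j=18: r + 17k = 4229.322222… → ⌈·⌉ = 4230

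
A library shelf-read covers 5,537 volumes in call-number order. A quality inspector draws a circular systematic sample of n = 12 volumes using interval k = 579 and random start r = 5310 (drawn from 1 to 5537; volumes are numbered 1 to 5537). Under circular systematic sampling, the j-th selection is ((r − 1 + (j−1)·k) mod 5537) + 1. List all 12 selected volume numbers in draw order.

5310, 352, 931, 1510, 2089, 2668, 3247, 3826, 4405, 4984, 26, 605

Selection 1: 5310
Selection 2: 5310 + 579 = 5889 → 5889 − 5537 = 352
Selection 3: 352 + 579 = 931
Selection 4: 931 + 579 = 1510
Selection 5: 1510 + 579 = 2089
Selection 6: 2089 + 579 = 2668
Selection 7: 2668 + 579 = 3247
Selection 8: 3247 + 579 = 3826
Selection 9: 3826 + 579 = 4405
Selection 10: 4405 + 579 = 4984
Selection 11: 4984 + 579 = 5563 → 5563 − 5537 = 26
Selection 12: 26 + 579 = 605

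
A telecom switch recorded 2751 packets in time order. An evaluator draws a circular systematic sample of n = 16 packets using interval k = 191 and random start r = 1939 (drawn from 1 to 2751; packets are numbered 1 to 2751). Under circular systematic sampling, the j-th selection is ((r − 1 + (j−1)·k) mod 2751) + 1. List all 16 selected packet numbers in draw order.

1939, 2130, 2321, 2512, 2703, 143, 334, 525, 716, 907, 1098, 1289, 1480, 1671, 1862, 2053

Selection 1: 1939
Selection 2: 1939 + 191 = 2130
Selection 3: 2130 + 191 = 2321
Selection 4: 2321 + 191 = 2512
Selection 5: 2512 + 191 = 2703
Selection 6: 2703 + 191 = 2894 → 2894 − 2751 = 143
Selection 7: 143 + 191 = 334
Selection 8: 334 + 191 = 525
Selection 9: 525 + 191 = 716
Selection 10: 716 + 191 = 907
Selection 11: 907 + 191 = 1098
Selection 12: 1098 + 191 = 1289
Selection 13: 1289 + 191 = 1480
Selection 14: 1480 + 191 = 1671
Selection 15: 1671 + 191 = 1862
Selection 16: 1862 + 191 = 2053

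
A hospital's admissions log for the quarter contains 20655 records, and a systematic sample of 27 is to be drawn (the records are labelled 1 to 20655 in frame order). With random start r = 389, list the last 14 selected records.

10334, 11099, 11864, 12629, 13394, 14159, 14924, 15689, 16454, 17219, 17984, 18749, 19514, 20279

k = N/n = 20655/27 = 765
14th selection = 389 + 13×765 = 10334
15th: 10334 + 765 = 11099
16th: 11099 + 765 = 11864
17th: 11864 + 765 = 12629
18th: 12629 + 765 = 13394
19th: 13394 + 765 = 14159
20th: 14159 + 765 = 14924
21st: 14924 + 765 = 15689
22nd: 15689 + 765 = 16454
23rd: 16454 + 765 = 17219
24th: 17219 + 765 = 17984
25th: 17984 + 765 = 18749
26th: 18749 + 765 = 19514
27th: 19514 + 765 = 20279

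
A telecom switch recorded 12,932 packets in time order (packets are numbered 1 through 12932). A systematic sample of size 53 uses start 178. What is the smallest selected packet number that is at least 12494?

k = 12932/53 = 244
Steps past start: ⌈(12494 − 178)/244⌉ = ⌈12316/244⌉ = 51
Selected packet: 178 + 51×244 = 12622

12622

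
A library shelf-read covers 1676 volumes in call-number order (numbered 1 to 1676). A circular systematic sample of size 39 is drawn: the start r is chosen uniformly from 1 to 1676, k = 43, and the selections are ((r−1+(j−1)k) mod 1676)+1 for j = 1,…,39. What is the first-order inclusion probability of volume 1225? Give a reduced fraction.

For each position j, as r ranges over 1…1676 the j-th selection hits every volume exactly once, so volume 1225 is selected for exactly 39 of the 1676 starts.
Inclusion probability = 39/1676.

39/1676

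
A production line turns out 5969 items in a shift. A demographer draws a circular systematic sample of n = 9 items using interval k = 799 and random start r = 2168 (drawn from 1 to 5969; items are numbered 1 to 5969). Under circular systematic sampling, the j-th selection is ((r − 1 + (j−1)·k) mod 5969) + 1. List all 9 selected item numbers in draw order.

Selection 1: 2168
Selection 2: 2168 + 799 = 2967
Selection 3: 2967 + 799 = 3766
Selection 4: 3766 + 799 = 4565
Selection 5: 4565 + 799 = 5364
Selection 6: 5364 + 799 = 6163 → 6163 − 5969 = 194
Selection 7: 194 + 799 = 993
Selection 8: 993 + 799 = 1792
Selection 9: 1792 + 799 = 2591

2168, 2967, 3766, 4565, 5364, 194, 993, 1792, 2591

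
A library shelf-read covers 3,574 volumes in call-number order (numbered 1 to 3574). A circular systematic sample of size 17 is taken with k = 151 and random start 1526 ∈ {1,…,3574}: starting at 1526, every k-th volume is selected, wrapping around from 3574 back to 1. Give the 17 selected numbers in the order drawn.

1526, 1677, 1828, 1979, 2130, 2281, 2432, 2583, 2734, 2885, 3036, 3187, 3338, 3489, 66, 217, 368

Selection 1: 1526
Selection 2: 1526 + 151 = 1677
Selection 3: 1677 + 151 = 1828
Selection 4: 1828 + 151 = 1979
Selection 5: 1979 + 151 = 2130
Selection 6: 2130 + 151 = 2281
Selection 7: 2281 + 151 = 2432
Selection 8: 2432 + 151 = 2583
Selection 9: 2583 + 151 = 2734
Selection 10: 2734 + 151 = 2885
Selection 11: 2885 + 151 = 3036
Selection 12: 3036 + 151 = 3187
Selection 13: 3187 + 151 = 3338
Selection 14: 3338 + 151 = 3489
Selection 15: 3489 + 151 = 3640 → 3640 − 3574 = 66
Selection 16: 66 + 151 = 217
Selection 17: 217 + 151 = 368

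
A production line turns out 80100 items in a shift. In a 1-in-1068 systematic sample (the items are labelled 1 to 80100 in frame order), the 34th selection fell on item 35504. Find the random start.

260

k = 1068
r = 35504 − (34−1)×1068 = 35504 − 35244 = 260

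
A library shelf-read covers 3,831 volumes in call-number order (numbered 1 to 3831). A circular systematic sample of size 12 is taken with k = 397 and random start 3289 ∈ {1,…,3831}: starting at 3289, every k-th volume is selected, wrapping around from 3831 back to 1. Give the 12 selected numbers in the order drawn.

3289, 3686, 252, 649, 1046, 1443, 1840, 2237, 2634, 3031, 3428, 3825

Selection 1: 3289
Selection 2: 3289 + 397 = 3686
Selection 3: 3686 + 397 = 4083 → 4083 − 3831 = 252
Selection 4: 252 + 397 = 649
Selection 5: 649 + 397 = 1046
Selection 6: 1046 + 397 = 1443
Selection 7: 1443 + 397 = 1840
Selection 8: 1840 + 397 = 2237
Selection 9: 2237 + 397 = 2634
Selection 10: 2634 + 397 = 3031
Selection 11: 3031 + 397 = 3428
Selection 12: 3428 + 397 = 3825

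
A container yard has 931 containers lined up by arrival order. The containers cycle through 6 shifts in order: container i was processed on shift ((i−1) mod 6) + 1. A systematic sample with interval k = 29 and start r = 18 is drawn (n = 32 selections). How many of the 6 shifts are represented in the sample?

Consecutive selections differ by k = 29, so their shift numbers differ by 29 mod 6 = 5.
gcd(29, 6) = 1, so the sample visits 6/1 = 6 distinct residues mod 6.
Start 18 is shift 6; the shifts hit are 1, 2, 3, 4, 5, 6.

6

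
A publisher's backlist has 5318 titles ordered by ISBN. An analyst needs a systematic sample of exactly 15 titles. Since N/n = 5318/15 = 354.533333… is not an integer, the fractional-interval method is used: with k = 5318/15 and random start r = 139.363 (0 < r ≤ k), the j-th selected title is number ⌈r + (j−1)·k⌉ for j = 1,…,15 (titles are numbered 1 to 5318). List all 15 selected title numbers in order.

j=1: r + 0k = 139.363 → ⌈·⌉ = 140
j=2: r + 1k = 493.896333… → ⌈·⌉ = 494
j=3: r + 2k = 848.429666… → ⌈·⌉ = 849
j=4: r + 3k = 1202.963 → ⌈·⌉ = 1203
j=5: r + 4k = 1557.496333… → ⌈·⌉ = 1558
j=6: r + 5k = 1912.029666… → ⌈·⌉ = 1913
j=7: r + 6k = 2266.563 → ⌈·⌉ = 2267
j=8: r + 7k = 2621.096333… → ⌈·⌉ = 2622
j=9: r + 8k = 2975.629666… → ⌈·⌉ = 2976
j=10: r + 9k = 3330.163 → ⌈·⌉ = 3331
j=11: r + 10k = 3684.696333… → ⌈·⌉ = 3685
j=12: r + 11k = 4039.229666… → ⌈·⌉ = 4040
j=13: r + 12k = 4393.763 → ⌈·⌉ = 4394
j=14: r + 13k = 4748.296333… → ⌈·⌉ = 4749
j=15: r + 14k = 5102.829666… → ⌈·⌉ = 5103

140, 494, 849, 1203, 1558, 1913, 2267, 2622, 2976, 3331, 3685, 4040, 4394, 4749, 5103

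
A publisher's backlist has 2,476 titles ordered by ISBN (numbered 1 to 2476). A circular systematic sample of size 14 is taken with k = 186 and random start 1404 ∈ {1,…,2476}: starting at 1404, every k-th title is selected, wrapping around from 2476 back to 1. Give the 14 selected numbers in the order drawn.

1404, 1590, 1776, 1962, 2148, 2334, 44, 230, 416, 602, 788, 974, 1160, 1346

Selection 1: 1404
Selection 2: 1404 + 186 = 1590
Selection 3: 1590 + 186 = 1776
Selection 4: 1776 + 186 = 1962
Selection 5: 1962 + 186 = 2148
Selection 6: 2148 + 186 = 2334
Selection 7: 2334 + 186 = 2520 → 2520 − 2476 = 44
Selection 8: 44 + 186 = 230
Selection 9: 230 + 186 = 416
Selection 10: 416 + 186 = 602
Selection 11: 602 + 186 = 788
Selection 12: 788 + 186 = 974
Selection 13: 974 + 186 = 1160
Selection 14: 1160 + 186 = 1346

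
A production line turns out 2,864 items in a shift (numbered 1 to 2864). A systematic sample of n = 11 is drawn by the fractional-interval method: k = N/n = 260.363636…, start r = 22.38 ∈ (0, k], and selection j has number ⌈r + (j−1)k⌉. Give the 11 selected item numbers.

23, 283, 544, 804, 1064, 1325, 1585, 1845, 2106, 2366, 2627

j=1: r + 0k = 22.38 → ⌈·⌉ = 23
j=2: r + 1k = 282.743636… → ⌈·⌉ = 283
j=3: r + 2k = 543.107272… → ⌈·⌉ = 544
j=4: r + 3k = 803.470909… → ⌈·⌉ = 804
j=5: r + 4k = 1063.834545… → ⌈·⌉ = 1064
j=6: r + 5k = 1324.198181… → ⌈·⌉ = 1325
j=7: r + 6k = 1584.561818… → ⌈·⌉ = 1585
j=8: r + 7k = 1844.925454… → ⌈·⌉ = 1845
j=9: r + 8k = 2105.289090… → ⌈·⌉ = 2106
j=10: r + 9k = 2365.652727… → ⌈·⌉ = 2366
j=11: r + 10k = 2626.016363… → ⌈·⌉ = 2627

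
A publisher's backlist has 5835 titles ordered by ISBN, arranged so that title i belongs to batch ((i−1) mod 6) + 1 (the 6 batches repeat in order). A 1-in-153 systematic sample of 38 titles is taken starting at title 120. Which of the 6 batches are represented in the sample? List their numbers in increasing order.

3, 6

Consecutive selections differ by k = 153, so their batch numbers differ by 153 mod 6 = 3.
gcd(153, 6) = 3, so the sample visits 6/3 = 2 distinct residues mod 6.
Start 120 is batch 6; the batches hit are 3, 6.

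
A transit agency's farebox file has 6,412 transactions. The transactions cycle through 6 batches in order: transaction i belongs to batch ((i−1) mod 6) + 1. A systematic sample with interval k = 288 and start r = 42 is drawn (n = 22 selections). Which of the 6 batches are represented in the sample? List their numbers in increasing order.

Consecutive selections differ by k = 288, so their batch numbers differ by 288 mod 6 = 0.
gcd(288, 6) = 6, so the sample visits 6/6 = 1 distinct residues mod 6.
Start 42 is batch 6; the batches hit are 6.

6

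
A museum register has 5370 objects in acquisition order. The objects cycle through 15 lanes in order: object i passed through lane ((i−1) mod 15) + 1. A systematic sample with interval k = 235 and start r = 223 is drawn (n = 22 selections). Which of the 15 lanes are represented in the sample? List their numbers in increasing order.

Consecutive selections differ by k = 235, so their lane numbers differ by 235 mod 15 = 10.
gcd(235, 15) = 5, so the sample visits 15/5 = 3 distinct residues mod 15.
Start 223 is lane 13; the lanes hit are 3, 8, 13.

3, 8, 13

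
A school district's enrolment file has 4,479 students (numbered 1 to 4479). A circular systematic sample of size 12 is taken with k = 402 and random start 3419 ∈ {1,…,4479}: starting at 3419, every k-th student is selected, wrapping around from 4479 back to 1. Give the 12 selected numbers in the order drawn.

3419, 3821, 4223, 146, 548, 950, 1352, 1754, 2156, 2558, 2960, 3362

Selection 1: 3419
Selection 2: 3419 + 402 = 3821
Selection 3: 3821 + 402 = 4223
Selection 4: 4223 + 402 = 4625 → 4625 − 4479 = 146
Selection 5: 146 + 402 = 548
Selection 6: 548 + 402 = 950
Selection 7: 950 + 402 = 1352
Selection 8: 1352 + 402 = 1754
Selection 9: 1754 + 402 = 2156
Selection 10: 2156 + 402 = 2558
Selection 11: 2558 + 402 = 2960
Selection 12: 2960 + 402 = 3362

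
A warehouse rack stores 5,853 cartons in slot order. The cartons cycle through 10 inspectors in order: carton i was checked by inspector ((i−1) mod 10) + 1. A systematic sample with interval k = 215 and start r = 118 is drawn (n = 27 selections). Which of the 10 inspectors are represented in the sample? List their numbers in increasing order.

3, 8

Consecutive selections differ by k = 215, so their inspector numbers differ by 215 mod 10 = 5.
gcd(215, 10) = 5, so the sample visits 10/5 = 2 distinct residues mod 10.
Start 118 is inspector 8; the inspectors hit are 3, 8.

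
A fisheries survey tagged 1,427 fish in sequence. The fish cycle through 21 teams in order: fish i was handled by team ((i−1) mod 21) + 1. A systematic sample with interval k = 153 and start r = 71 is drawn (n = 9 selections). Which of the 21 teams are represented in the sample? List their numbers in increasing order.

2, 5, 8, 11, 14, 17, 20

Consecutive selections differ by k = 153, so their team numbers differ by 153 mod 21 = 6.
gcd(153, 21) = 3, so the sample visits 21/3 = 7 distinct residues mod 21.
Start 71 is team 8; the teams hit are 2, 5, 8, 11, 14, 17, 20.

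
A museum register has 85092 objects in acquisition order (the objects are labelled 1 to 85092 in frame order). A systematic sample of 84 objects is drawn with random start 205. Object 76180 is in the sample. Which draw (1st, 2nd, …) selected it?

k = 85092/84 = 1013
position = (76180 − 205)/1013 + 1 = 75975/1013 + 1 = 75 + 1 = 76

76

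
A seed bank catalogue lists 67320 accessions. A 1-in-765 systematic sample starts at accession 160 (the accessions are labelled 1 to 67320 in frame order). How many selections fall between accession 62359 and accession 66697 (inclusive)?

5

k = 765
First selection ≥ 62359: 160 + ⌈(62359−160)/765⌉·765 = 160 + 82×765 = 62890
Last selection ≤ 66697: 160 + ⌊(66697−160)/765⌋·765 = 160 + 86×765 = 65950
Count = 86 − 82 + 1 = 5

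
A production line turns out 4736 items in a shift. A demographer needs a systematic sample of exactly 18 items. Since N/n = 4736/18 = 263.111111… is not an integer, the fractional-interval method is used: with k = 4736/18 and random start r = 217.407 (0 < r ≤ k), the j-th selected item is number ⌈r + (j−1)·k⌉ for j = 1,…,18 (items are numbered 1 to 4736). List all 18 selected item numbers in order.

218, 481, 744, 1007, 1270, 1533, 1797, 2060, 2323, 2586, 2849, 3112, 3375, 3638, 3901, 4165, 4428, 4691

j=1: r + 0k = 217.407 → ⌈·⌉ = 218
j=2: r + 1k = 480.518111… → ⌈·⌉ = 481
j=3: r + 2k = 743.629222… → ⌈·⌉ = 744
j=4: r + 3k = 1006.740333… → ⌈·⌉ = 1007
j=5: r + 4k = 1269.851444… → ⌈·⌉ = 1270
j=6: r + 5k = 1532.962555… → ⌈·⌉ = 1533
j=7: r + 6k = 1796.073666… → ⌈·⌉ = 1797
j=8: r + 7k = 2059.184777… → ⌈·⌉ = 2060
j=9: r + 8k = 2322.295888… → ⌈·⌉ = 2323
j=10: r + 9k = 2585.407 → ⌈·⌉ = 2586
j=11: r + 10k = 2848.518111… → ⌈·⌉ = 2849
j=12: r + 11k = 3111.629222… → ⌈·⌉ = 3112
j=13: r + 12k = 3374.740333… → ⌈·⌉ = 3375
j=14: r + 13k = 3637.851444… → ⌈·⌉ = 3638
j=15: r + 14k = 3900.962555… → ⌈·⌉ = 3901
j=16: r + 15k = 4164.073666… → ⌈·⌉ = 4165
j=17: r + 16k = 4427.184777… → ⌈·⌉ = 4428
j=18: r + 17k = 4690.295888… → ⌈·⌉ = 4691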